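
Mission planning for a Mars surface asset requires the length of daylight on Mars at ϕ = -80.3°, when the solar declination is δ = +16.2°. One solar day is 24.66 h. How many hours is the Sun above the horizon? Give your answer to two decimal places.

cos h₀ = −tan ϕ · tan δ = 1.6997 ≥ 1, so the Sun never rises (polar night) and h₀ = 0.
Daylight = 2h₀/(2π) × 24.66 h = (0.0000/π) × 24.66 = 0.00 h.

0.00 h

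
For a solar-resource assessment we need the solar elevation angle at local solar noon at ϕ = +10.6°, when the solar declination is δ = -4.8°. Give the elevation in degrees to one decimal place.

At local noon the hour angle is zero, so the zenith angle equals |ϕ − δ| = |+10.6° − (-4.800°)| = 15.400°.
Elevation = 90° − 15.400° = 74.6°.

74.6°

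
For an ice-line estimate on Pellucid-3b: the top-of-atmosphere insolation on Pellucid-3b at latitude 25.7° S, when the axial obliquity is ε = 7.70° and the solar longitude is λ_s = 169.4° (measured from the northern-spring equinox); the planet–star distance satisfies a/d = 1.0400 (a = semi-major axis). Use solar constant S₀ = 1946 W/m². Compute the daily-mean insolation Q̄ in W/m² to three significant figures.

Q̄ ≈ 592 W/m²

Solar declination: sin δ = sin ε · sin λ_s = sin 7.70° × sin 169.4° = 0.02465, so δ = +1.412°.
cos H₀ = −tan(-25.7°) tan(+1.412°) = 0.0119, H₀ = 1.5589 rad.
Bracket: H₀ sin φ sin δ + cos φ cos δ sin H₀ = 1.5589×-0.43366×0.02465 + 0.90108×0.99970×0.99993 = -0.016664 + 0.900747 = 0.884083.
Inverse-square distance factor (a/d)² = 1.0400² = 1.081600.
Q̄ = (S₀/π) × 1.081600 × [bracket] = (1946/π) × 1.081600 × 0.884083 = 592.3 W/m².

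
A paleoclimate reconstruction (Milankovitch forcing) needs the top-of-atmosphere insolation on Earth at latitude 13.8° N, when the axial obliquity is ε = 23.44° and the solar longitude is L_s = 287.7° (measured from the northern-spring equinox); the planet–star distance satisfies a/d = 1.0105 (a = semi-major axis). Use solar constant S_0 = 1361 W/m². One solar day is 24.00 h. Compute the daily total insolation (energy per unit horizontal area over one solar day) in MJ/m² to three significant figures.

Solar declination: sin δ = sin ε · sin L_s = sin 23.44° × sin 287.7° = -0.37896, so δ = -22.269°.
cos h₀ = −tan(+13.8°) tan(-22.269°) = 0.1006, h₀ = 1.4700 rad.
Bracket: h₀ sin ϕ sin δ + cos ϕ cos δ sin h₀ = 1.4700×0.23853×-0.37896 + 0.97113×0.92541×0.99493 = -0.132878 + 0.894137 = 0.761259.
Inverse-square distance factor (a/d)² = 1.0105² = 1.021110.
Q̄ = (S_0/π) × 1.021110 × [bracket] = (1361/π) × 1.021110 × 0.761259 = 336.75 W/m².
Daily total = Q̄ × 24.00 h × 3600 s/h = 336.75 × 24.00 × 3600 / 10⁶ = 29.10 MJ/m².

29.1 MJ/m²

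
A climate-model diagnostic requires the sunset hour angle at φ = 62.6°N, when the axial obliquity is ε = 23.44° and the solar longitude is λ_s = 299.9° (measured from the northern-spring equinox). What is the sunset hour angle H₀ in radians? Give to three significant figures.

Solar declination: sin δ = sin ε · sin λ_s = sin 23.44° × sin 299.9° = -0.34484, so δ = -20.172°.
cos H₀ = −tan φ · tan δ = −tan(+62.6°) × tan(-20.172°) = 0.7087, so H₀ = 0.7831 rad = 44.87°.

H₀ = 0.783 rad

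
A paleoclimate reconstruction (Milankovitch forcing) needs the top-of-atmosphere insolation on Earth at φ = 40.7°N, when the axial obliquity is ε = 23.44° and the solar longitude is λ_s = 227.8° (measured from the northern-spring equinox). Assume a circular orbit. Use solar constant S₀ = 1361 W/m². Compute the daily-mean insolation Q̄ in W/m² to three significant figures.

Solar declination: sin δ = sin ε · sin λ_s = sin 23.44° × sin 227.8° = -0.29468, so δ = -17.139°.
cos H₀ = −tan(+40.7°) tan(-17.139°) = 0.2652, H₀ = 1.3023 rad.
Bracket: H₀ sin φ sin δ + cos φ cos δ sin H₀ = 1.3023×0.65210×-0.29468 + 0.75813×0.95559×0.96418 = -0.250251 + 0.698511 = 0.448260.
Q̄ = (S₀/π) × [bracket] = (1361/π) × 0.448260 = 194.2 W/m².

Q̄ ≈ 194 W/m²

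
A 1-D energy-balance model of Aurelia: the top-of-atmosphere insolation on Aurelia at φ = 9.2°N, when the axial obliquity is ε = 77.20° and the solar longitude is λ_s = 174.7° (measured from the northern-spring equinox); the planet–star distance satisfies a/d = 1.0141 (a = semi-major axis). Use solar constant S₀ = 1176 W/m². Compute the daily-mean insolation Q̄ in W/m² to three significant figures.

Q̄ ≈ 387 W/m²

Solar declination: sin δ = sin ε · sin λ_s = sin 77.20° × sin 174.7° = 0.09008, so δ = +5.168°.
cos H₀ = −tan(+9.2°) tan(+5.168°) = -0.0146, H₀ = 1.5854 rad.
Bracket: H₀ sin φ sin δ + cos φ cos δ sin H₀ = 1.5854×0.15988×0.09008 + 0.98714×0.99593×0.99989 = 0.022833 + 0.983014 = 1.005847.
Inverse-square distance factor (a/d)² = 1.0141² = 1.028399.
Q̄ = (S₀/π) × 1.028399 × [bracket] = (1176/π) × 1.028399 × 1.005847 = 387.2 W/m².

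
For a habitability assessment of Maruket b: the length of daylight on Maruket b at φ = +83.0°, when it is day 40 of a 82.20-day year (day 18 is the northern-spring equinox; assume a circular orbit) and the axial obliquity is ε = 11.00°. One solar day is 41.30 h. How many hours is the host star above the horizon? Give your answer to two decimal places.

Solar longitude: λ_s = 360° × (40 − 18)/82.20 = 96.350°.
sin δ = sin 11.00° × sin 96.350° = 0.18964, so δ = +10.932°.
Sunrise equation: cos H₀ = −tan φ · tan δ = -1.5730 ≤ −1, so the host star never sets (polar day) and H₀ = π.
Daylight = 2H₀/(2π) × 41.30 h = (3.1416/π) × 41.30 = 41.30 h.

41.30 h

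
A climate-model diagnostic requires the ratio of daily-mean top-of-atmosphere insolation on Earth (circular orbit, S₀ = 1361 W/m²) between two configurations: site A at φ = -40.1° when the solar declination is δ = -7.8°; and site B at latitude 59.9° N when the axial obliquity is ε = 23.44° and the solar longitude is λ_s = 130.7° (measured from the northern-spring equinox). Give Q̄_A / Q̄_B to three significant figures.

Q̄_A / Q̄_B ≈ 0.937

— Configuration A (φ=-40.1°):
cos H₀ = −tan(-40.1°) tan(-7.800°) = -0.1154, H₀ = 1.6864 rad.
Bracket: H₀ sin φ sin δ + cos φ cos δ sin H₀ = 1.6864×-0.64412×-0.13572 + 0.76492×0.99075×0.99332 = 0.147425 + 0.752782 = 0.900207.
Q̄ = (S₀/π) × [bracket] = (1361/π) × 0.900207 = 389.99 W/m².
— Configuration B (φ=+59.9°):
Solar declination: sin δ = sin ε · sin λ_s = sin 23.44° × sin 130.7° = 0.30158, so δ = +17.552°.
cos H₀ = −tan(+59.9°) tan(+17.552°) = -0.5457, H₀ = 2.1480 rad.
Bracket: H₀ sin φ sin δ + cos φ cos δ sin H₀ = 2.1480×0.86515×0.30158 + 0.50151×0.95344×0.83801 = 0.560439 + 0.400703 = 0.961142.
Q̄ = (S₀/π) × [bracket] = (1361/π) × 0.961142 = 416.39 W/m².
Ratio Q̄_A / Q̄_B = 389.99 / 416.39 = 0.9366.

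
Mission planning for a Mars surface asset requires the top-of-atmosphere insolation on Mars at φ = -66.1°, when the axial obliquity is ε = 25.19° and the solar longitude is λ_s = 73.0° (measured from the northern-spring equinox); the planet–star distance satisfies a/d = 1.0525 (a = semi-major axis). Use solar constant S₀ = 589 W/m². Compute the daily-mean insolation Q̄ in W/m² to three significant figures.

Q̄ ≈ 0.00 W/m²

Solar declination: sin δ = sin ε · sin λ_s = sin 25.19° × sin 73.0° = 0.40702, so δ = +24.018°.
cos H₀ = −tan(-66.1°) tan(+24.018°) = 1.0056 ≥ 1 ⇒ polar night, H₀ = 0 and Q̄ = 0.
Inverse-square distance factor (a/d)² = 1.0525² = 1.107756.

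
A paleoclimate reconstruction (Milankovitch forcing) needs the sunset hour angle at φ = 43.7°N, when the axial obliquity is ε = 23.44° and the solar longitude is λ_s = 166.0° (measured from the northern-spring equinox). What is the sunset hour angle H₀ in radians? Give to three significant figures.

H₀ = 1.66 rad

Solar declination: sin δ = sin ε · sin λ_s = sin 23.44° × sin 166.0° = 0.09623, so δ = +5.522°.
cos H₀ = −tan φ · tan δ = −tan(+43.7°) × tan(+5.522°) = -0.0924, so H₀ = 1.6633 rad = 95.30°.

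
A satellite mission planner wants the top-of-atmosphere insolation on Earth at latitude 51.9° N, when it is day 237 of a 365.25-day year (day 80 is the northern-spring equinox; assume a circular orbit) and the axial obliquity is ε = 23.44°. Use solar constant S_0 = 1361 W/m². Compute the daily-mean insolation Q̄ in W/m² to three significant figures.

Solar longitude: L_s = 360° × (237 − 80)/365.25 = 154.743°.
sin δ = sin 23.44° × sin 154.743° = 0.16973, so δ = +9.772°.
cos h₀ = −tan(+51.9°) tan(+9.772°) = -0.2196, h₀ = 1.7922 rad.
Bracket: h₀ sin ϕ sin δ + cos ϕ cos δ sin h₀ = 1.7922×0.78694×0.16973 + 0.61704×0.98549×0.97558 = 0.239379 + 0.593237 = 0.832616.
Q̄ = (S_0/π) × [bracket] = (1361/π) × 0.832616 = 360.7 W/m².

Q̄ ≈ 361 W/m²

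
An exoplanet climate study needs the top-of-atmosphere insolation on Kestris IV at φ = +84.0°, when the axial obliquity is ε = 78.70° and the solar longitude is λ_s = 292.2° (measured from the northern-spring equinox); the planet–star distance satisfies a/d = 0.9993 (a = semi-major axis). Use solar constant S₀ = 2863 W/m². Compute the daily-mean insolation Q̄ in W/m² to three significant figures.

Q̄ ≈ 0.00 W/m²

Solar declination: sin δ = sin ε · sin λ_s = sin 78.70° × sin 292.2° = -0.90792, so δ = -65.220°.
cos H₀ = −tan(+84.0°) tan(-65.220°) = 20.6097 ≥ 1 ⇒ polar night, H₀ = 0 and Q̄ = 0.
Inverse-square distance factor (a/d)² = 0.9993² = 0.998600.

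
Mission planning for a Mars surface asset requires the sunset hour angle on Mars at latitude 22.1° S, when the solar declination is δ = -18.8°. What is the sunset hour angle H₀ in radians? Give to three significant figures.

cos H₀ = −tan φ · tan δ = −tan(-22.1°) × tan(-18.800°) = -0.1382, so H₀ = 1.7095 rad = 97.95°.

H₀ = 1.71 rad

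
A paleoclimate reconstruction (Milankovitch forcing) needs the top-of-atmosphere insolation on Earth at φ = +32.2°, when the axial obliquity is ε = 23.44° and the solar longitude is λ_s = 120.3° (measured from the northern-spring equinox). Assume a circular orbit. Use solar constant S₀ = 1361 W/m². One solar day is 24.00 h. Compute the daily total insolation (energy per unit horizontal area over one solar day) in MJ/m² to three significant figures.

Solar declination: sin δ = sin ε · sin λ_s = sin 23.44° × sin 120.3° = 0.34345, so δ = +20.087°.
cos H₀ = −tan(+32.2°) tan(+20.087°) = -0.2303, H₀ = 1.8032 rad.
Bracket: H₀ sin φ sin δ + cos φ cos δ sin H₀ = 1.8032×0.53288×0.34345 + 0.84619×0.93917×0.97312 = 0.330017 + 0.773354 = 1.103371.
Q̄ = (S₀/π) × [bracket] = (1361/π) × 1.103371 = 478.00 W/m².
Daily total = Q̄ × 24.00 h × 3600 s/h = 478.00 × 24.00 × 3600 / 10⁶ = 41.30 MJ/m².

41.3 MJ/m²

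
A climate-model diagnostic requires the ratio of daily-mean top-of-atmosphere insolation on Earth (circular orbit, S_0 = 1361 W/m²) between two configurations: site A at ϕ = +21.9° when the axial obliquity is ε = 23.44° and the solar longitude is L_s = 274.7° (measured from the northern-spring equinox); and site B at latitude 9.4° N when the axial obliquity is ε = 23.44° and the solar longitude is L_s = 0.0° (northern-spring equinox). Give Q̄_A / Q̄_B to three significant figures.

Q̄_A / Q̄_B ≈ 0.641

— Configuration A (ϕ=+21.9°):
Solar declination: sin δ = sin ε · sin L_s = sin 23.44° × sin 274.7° = -0.39645, so δ = -23.356°.
cos h₀ = −tan(+21.9°) tan(-23.356°) = 0.1736, h₀ = 1.3963 rad.
Bracket: h₀ sin ϕ sin δ + cos ϕ cos δ sin h₀ = 1.3963×0.37299×-0.39645 + 0.92784×0.91806×0.98482 = -0.206474 + 0.838882 = 0.632408.
Q̄ = (S_0/π) × [bracket] = (1361/π) × 0.632408 = 273.97 W/m².
— Configuration B (ϕ=+9.4°):
Solar declination: sin δ = sin ε · sin L_s = sin 23.44° × sin 0.0° = 0.00000, so δ = +0.000°.
cos h₀ = −tan(+9.4°) tan(+0.000°) = -0.0000, h₀ = 1.5708 rad.
Bracket: h₀ sin ϕ sin δ + cos ϕ cos δ sin h₀ = 1.5708×0.16333×0.00000 + 0.98657×1.00000×1.00000 = 0.000000 + 0.986570 = 0.986570.
Q̄ = (S_0/π) × [bracket] = (1361/π) × 0.986570 = 427.40 W/m².
Ratio Q̄_A / Q̄_B = 273.97 / 427.40 = 0.6410.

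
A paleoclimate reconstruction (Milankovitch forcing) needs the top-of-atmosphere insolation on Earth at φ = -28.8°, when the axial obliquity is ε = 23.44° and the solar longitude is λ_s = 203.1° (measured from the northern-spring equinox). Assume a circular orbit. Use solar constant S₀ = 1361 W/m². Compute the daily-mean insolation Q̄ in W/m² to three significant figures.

Solar declination: sin δ = sin ε · sin λ_s = sin 23.44° × sin 203.1° = -0.15607, so δ = -8.979°.
cos H₀ = −tan(-28.8°) tan(-8.979°) = -0.0869, H₀ = 1.6578 rad.
Bracket: H₀ sin φ sin δ + cos φ cos δ sin H₀ = 1.6578×-0.48175×-0.15607 + 0.87631×0.98775×0.99622 = 0.124645 + 0.862303 = 0.986948.
Q̄ = (S₀/π) × [bracket] = (1361/π) × 0.986948 = 427.6 W/m².

Q̄ ≈ 428 W/m²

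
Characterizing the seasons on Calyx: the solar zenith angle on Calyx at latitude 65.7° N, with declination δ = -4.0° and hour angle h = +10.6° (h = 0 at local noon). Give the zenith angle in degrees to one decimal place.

cos θ_z = sin φ sin δ + cos φ cos δ cos h = -0.063576 + 0.403507 = 0.339931.
θ_z = arccos(0.339931) = 70.1°.

θ_z = 70.1°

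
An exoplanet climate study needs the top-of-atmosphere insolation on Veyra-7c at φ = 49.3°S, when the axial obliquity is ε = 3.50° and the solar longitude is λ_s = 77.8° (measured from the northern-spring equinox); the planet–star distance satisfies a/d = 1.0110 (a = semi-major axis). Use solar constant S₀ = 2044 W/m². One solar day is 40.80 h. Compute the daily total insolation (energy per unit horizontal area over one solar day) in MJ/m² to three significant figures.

56.8 MJ/m²

Solar declination: sin δ = sin ε · sin λ_s = sin 3.50° × sin 77.8° = 0.05967, so δ = +3.421°.
cos H₀ = −tan(-49.3°) tan(+3.421°) = 0.0695, H₀ = 1.5012 rad.
Bracket: H₀ sin φ sin δ + cos φ cos δ sin H₀ = 1.5012×-0.75813×0.05967 + 0.65210×0.99822×0.99758 = -0.067911 + 0.649364 = 0.581453.
Inverse-square distance factor (a/d)² = 1.0110² = 1.022121.
Q̄ = (S₀/π) × 1.022121 × [bracket] = (2044/π) × 1.022121 × 0.581453 = 386.68 W/m².
Daily total = Q̄ × 40.80 h × 3600 s/h = 386.68 × 40.80 × 3600 / 10⁶ = 56.80 MJ/m².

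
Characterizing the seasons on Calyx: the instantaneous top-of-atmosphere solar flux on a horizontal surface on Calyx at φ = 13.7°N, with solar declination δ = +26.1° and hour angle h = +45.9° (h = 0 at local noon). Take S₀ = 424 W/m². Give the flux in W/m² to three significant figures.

302 W/m²

cos θ_z = sin φ sin δ + cos φ cos δ cos h = 0.104194 + 0.607169 = 0.711363.
Flux = S₀ · cos θ_z = 424 × 0.711363 = 301.6 W/m².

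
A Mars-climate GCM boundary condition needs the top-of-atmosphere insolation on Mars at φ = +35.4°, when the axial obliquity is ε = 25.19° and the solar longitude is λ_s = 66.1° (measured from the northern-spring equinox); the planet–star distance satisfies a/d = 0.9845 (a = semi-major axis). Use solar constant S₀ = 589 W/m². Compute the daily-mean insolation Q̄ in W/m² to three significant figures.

Solar declination: sin δ = sin ε · sin λ_s = sin 25.19° × sin 66.1° = 0.38913, so δ = +22.900°.
cos H₀ = −tan(+35.4°) tan(+22.900°) = -0.3002, H₀ = 1.8757 rad.
Bracket: H₀ sin φ sin δ + cos φ cos δ sin H₀ = 1.8757×0.57928×0.38913 + 0.81513×0.92118×0.95388 = 0.422811 + 0.716251 = 1.139062.
Inverse-square distance factor (a/d)² = 0.9845² = 0.969240.
Q̄ = (S₀/π) × 0.969240 × [bracket] = (589/π) × 0.969240 × 1.139062 = 207.0 W/m².

Q̄ ≈ 207 W/m²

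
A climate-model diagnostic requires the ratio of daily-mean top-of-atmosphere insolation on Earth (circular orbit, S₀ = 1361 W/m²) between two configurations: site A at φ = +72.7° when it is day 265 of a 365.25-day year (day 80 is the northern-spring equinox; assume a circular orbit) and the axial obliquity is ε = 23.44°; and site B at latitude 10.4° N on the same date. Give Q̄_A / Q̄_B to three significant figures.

— Configuration A (φ=+72.7°):
Solar longitude: λ_s = 360° × (265 − 80)/365.25 = 182.341°.
sin δ = sin 23.44° × sin 182.341° = -0.01625, so δ = -0.931°.
cos H₀ = −tan(+72.7°) tan(-0.931°) = 0.0522, H₀ = 1.5186 rad.
Bracket: H₀ sin φ sin δ + cos φ cos δ sin H₀ = 1.5186×0.95476×-0.01625 + 0.29737×0.99987×0.99864 = -0.023561 + 0.296927 = 0.273366.
Q̄ = (S₀/π) × [bracket] = (1361/π) × 0.273366 = 118.43 W/m².
— Configuration B (φ=+10.4°):
cos H₀ = −tan(+10.4°) tan(-0.931°) = 0.0030, H₀ = 1.5678 rad.
Bracket: H₀ sin φ sin δ + cos φ cos δ sin H₀ = 1.5678×0.18052×-0.01625 + 0.98357×0.99987×1.00000 = -0.004599 + 0.983442 = 0.978843.
Q̄ = (S₀/π) × [bracket] = (1361/π) × 0.978843 = 424.05 W/m².
Ratio Q̄_A / Q̄_B = 118.43 / 424.05 = 0.2793.

Q̄_A / Q̄_B ≈ 0.279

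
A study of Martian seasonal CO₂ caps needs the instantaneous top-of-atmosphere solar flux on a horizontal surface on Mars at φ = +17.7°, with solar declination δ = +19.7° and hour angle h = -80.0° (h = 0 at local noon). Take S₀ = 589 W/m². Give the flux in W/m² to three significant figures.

152 W/m²

cos θ_z = sin φ sin δ + cos φ cos δ cos h = 0.102488 + 0.155746 = 0.258234.
Flux = S₀ · cos θ_z = 589 × 0.258234 = 152.1 W/m².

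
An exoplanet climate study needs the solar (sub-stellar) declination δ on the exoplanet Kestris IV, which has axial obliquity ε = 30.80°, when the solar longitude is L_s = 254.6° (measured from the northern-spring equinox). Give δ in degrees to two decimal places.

δ = -29.58°

sin δ = sin ε · sin L_s = sin 30.80° × sin 254.6° = -0.493658.
δ = arcsin(-0.493658) = -29.58°.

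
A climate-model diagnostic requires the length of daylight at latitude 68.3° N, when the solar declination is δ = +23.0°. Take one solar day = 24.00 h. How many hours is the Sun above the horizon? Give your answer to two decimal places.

Sunrise equation: cos h₀ = −tan ϕ · tan δ = -1.0667 ≤ −1, so the Sun never sets (polar day) and h₀ = π.
Daylight = 2h₀/(2π) × 24.00 h = (3.1416/π) × 24.00 = 24.00 h.

24.00 h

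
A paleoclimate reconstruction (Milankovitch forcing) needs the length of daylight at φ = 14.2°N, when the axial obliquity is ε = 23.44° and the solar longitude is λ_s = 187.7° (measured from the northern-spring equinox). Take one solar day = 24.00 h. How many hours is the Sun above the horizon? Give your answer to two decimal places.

Solar declination: sin δ = sin ε · sin λ_s = sin 23.44° × sin 187.7° = -0.05330, so δ = -3.055°.
cos H₀ = −tan φ · tan δ = −tan(+14.2°) × tan(-3.055°) = 0.0135, so H₀ = 1.5573 rad = 89.23°.
Daylight = 2H₀/(2π) × 24.00 h = (1.5573/π) × 24.00 = 11.90 h.

11.90 h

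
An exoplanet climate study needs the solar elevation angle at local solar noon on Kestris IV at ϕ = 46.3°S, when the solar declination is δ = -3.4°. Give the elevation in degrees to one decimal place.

47.1°

At local noon the hour angle is zero, so the zenith angle equals |ϕ − δ| = |-46.3° − (-3.400°)| = 42.900°.
Elevation = 90° − 42.900° = 47.1°.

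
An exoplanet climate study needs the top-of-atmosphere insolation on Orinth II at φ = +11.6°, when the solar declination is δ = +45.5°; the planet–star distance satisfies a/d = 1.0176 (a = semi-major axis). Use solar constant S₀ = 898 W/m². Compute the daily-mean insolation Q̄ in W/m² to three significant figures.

cos H₀ = −tan(+11.6°) tan(+45.500°) = -0.2089, H₀ = 1.7812 rad.
Bracket: H₀ sin φ sin δ + cos φ cos δ sin H₀ = 1.7812×0.20108×0.71325 + 0.97958×0.70091×0.97794 = 0.255460 + 0.671451 = 0.926911.
Inverse-square distance factor (a/d)² = 1.0176² = 1.035510.
Q̄ = (S₀/π) × 1.035510 × [bracket] = (898/π) × 1.035510 × 0.926911 = 274.4 W/m².

Q̄ ≈ 274 W/m²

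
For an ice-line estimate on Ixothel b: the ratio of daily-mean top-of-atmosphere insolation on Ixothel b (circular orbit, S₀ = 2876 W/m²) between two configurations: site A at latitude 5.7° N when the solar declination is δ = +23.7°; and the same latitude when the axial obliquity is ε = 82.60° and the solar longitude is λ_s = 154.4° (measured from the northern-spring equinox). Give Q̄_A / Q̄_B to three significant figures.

Q̄_A / Q̄_B ≈ 1.01

— Configuration A (φ=+5.7°):
cos H₀ = −tan(+5.7°) tan(+23.700°) = -0.0438, H₀ = 1.6146 rad.
Bracket: H₀ sin φ sin δ + cos φ cos δ sin H₀ = 1.6146×0.09932×0.40195 + 0.99506×0.91566×0.99904 = 0.064458 + 0.910262 = 0.974720.
Q̄ = (S₀/π) × [bracket] = (2876/π) × 0.974720 = 892.32 W/m².
— Configuration B (φ=+5.7°):
Solar declination: sin δ = sin ε · sin λ_s = sin 82.60° × sin 154.4° = 0.42849, so δ = +25.372°.
cos H₀ = −tan(+5.7°) tan(+25.372°) = -0.0473, H₀ = 1.6181 rad.
Bracket: H₀ sin φ sin δ + cos φ cos δ sin H₀ = 1.6181×0.09932×0.42849 + 0.99506×0.90355×0.99888 = 0.068862 + 0.898079 = 0.966941.
Q̄ = (S₀/π) × [bracket] = (2876/π) × 0.966941 = 885.20 W/m².
Ratio Q̄_A / Q̄_B = 892.32 / 885.20 = 1.008.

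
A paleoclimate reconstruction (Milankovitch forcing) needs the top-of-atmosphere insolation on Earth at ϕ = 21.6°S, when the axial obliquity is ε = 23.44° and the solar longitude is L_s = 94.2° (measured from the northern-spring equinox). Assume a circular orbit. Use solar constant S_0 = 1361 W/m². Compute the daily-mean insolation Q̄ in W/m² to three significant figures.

Q̄ ≈ 276 W/m²

Solar declination: sin δ = sin ε · sin L_s = sin 23.44° × sin 94.2° = 0.39672, so δ = +23.373°.
cos h₀ = −tan(-21.6°) tan(+23.373°) = 0.1711, h₀ = 1.3988 rad.
Bracket: h₀ sin ϕ sin δ + cos ϕ cos δ sin h₀ = 1.3988×-0.36812×0.39672 + 0.92978×0.91794×0.98525 = -0.204282 + 0.840893 = 0.636611.
Q̄ = (S_0/π) × [bracket] = (1361/π) × 0.636611 = 275.8 W/m².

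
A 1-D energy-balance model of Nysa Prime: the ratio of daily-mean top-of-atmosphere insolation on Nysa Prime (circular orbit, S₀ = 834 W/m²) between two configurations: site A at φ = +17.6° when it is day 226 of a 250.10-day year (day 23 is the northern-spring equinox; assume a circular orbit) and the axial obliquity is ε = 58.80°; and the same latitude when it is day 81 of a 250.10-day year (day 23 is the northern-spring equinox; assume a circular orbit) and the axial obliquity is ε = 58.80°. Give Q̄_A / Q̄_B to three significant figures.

Q̄_A / Q̄_B ≈ 0.263

— Configuration A (φ=+17.6°):
Solar longitude: λ_s = 360° × (226 − 23)/250.10 = 292.203°.
sin δ = sin 58.80° × sin 292.203° = -0.79194, so δ = -52.367°.
cos H₀ = −tan(+17.6°) tan(-52.367°) = 0.4114, H₀ = 1.1468 rad.
Bracket: H₀ sin φ sin δ + cos φ cos δ sin H₀ = 1.1468×0.30237×-0.79194 + 0.95319×0.61060×0.91144 = -0.274611 + 0.530474 = 0.255863.
Q̄ = (S₀/π) × [bracket] = (834/π) × 0.255863 = 67.924 W/m².
— Configuration B (φ=+17.6°):
Solar longitude: λ_s = 360° × (81 − 23)/250.10 = 83.487°.
sin δ = sin 58.80° × sin 83.487° = 0.84984, so δ = +58.195°.
cos H₀ = −tan(+17.6°) tan(+58.195°) = -0.5115, H₀ = 2.1077 rad.
Bracket: H₀ sin φ sin δ + cos φ cos δ sin H₀ = 2.1077×0.30237×0.84984 + 0.95319×0.52704×0.85927 = 0.541607 + 0.431671 = 0.973278.
Q̄ = (S₀/π) × [bracket] = (834/π) × 0.973278 = 258.38 W/m².
Ratio Q̄_A / Q̄_B = 67.924 / 258.38 = 0.2629.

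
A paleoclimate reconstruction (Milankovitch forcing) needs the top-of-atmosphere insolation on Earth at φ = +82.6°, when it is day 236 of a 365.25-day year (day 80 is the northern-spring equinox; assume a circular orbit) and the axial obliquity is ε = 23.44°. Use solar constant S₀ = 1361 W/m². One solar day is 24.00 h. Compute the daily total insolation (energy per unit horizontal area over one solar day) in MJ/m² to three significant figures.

Solar longitude: λ_s = 360° × (236 − 80)/365.25 = 153.758°.
sin δ = sin 23.44° × sin 153.758° = 0.17589, so δ = +10.130°.
cos H₀ = −tan(+82.6°) tan(+10.130°) = -1.3757 ≤ −1 ⇒ polar day, H₀ = π.
Bracket: H₀ sin φ sin δ + cos φ cos δ sin H₀ = 3.1416×0.99167×0.17589 + 0.12880×0.98441×0.00000 = 0.547973 + 0.000000 = 0.547973.
Q̄ = (S₀/π) × [bracket] = (1361/π) × 0.547973 = 237.39 W/m².
Daily total = Q̄ × 24.00 h × 3600 s/h = 237.39 × 24.00 × 3600 / 10⁶ = 20.51 MJ/m².

20.5 MJ/m²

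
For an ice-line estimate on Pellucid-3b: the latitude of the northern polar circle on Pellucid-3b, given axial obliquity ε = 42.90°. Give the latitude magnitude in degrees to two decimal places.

47.10°

The polar circle is the lowest latitude that experiences at least one full rotation of continuous daylight at the northern-summer solstice; it lies at |φ| = 90° − ε = 90° − 42.90° = 47.10°.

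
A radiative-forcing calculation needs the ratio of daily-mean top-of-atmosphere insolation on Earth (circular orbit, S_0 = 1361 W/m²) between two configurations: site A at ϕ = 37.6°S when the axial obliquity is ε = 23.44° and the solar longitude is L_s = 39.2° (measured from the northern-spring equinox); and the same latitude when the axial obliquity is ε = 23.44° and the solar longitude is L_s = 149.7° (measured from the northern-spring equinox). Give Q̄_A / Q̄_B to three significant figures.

Q̄_A / Q̄_B ≈ 0.912

— Configuration A (ϕ=-37.6°):
Solar declination: sin δ = sin ε · sin L_s = sin 23.44° × sin 39.2° = 0.25141, so δ = +14.561°.
cos h₀ = −tan(-37.6°) tan(+14.561°) = 0.2000, h₀ = 1.3694 rad.
Bracket: h₀ sin ϕ sin δ + cos ϕ cos δ sin h₀ = 1.3694×-0.61015×0.25141 + 0.79229×0.96788×0.97979 = -0.210063 + 0.751344 = 0.541281.
Q̄ = (S_0/π) × [bracket] = (1361/π) × 0.541281 = 234.49 W/m².
— Configuration B (ϕ=-37.6°):
Solar declination: sin δ = sin ε · sin L_s = sin 23.44° × sin 149.7° = 0.20070, so δ = +11.578°.
cos h₀ = −tan(-37.6°) tan(+11.578°) = 0.1578, h₀ = 1.4124 rad.
Bracket: h₀ sin ϕ sin δ + cos ϕ cos δ sin h₀ = 1.4124×-0.61015×0.20070 + 0.79229×0.97965×0.98748 = -0.172958 + 0.766449 = 0.593491.
Q̄ = (S_0/π) × [bracket] = (1361/π) × 0.593491 = 257.11 W/m².
Ratio Q̄_A / Q̄_B = 234.49 / 257.11 = 0.9120.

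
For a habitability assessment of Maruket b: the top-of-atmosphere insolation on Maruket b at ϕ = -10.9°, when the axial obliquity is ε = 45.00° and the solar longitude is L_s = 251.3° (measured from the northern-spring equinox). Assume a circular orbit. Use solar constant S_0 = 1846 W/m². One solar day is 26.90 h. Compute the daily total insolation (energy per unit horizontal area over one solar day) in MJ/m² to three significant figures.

53.4 MJ/m²

Solar declination: sin δ = sin ε · sin L_s = sin 45.00° × sin 251.3° = -0.66978, so δ = -42.050°.
cos h₀ = −tan(-10.9°) tan(-42.050°) = -0.1737, h₀ = 1.7454 rad.
Bracket: h₀ sin ϕ sin δ + cos ϕ cos δ sin h₀ = 1.7454×-0.18910×-0.66978 + 0.98196×0.74256×0.98480 = 0.221064 + 0.718081 = 0.939145.
Q̄ = (S_0/π) × [bracket] = (1846/π) × 0.939145 = 551.84 W/m².
Daily total = Q̄ × 26.90 h × 3600 s/h = 551.84 × 26.90 × 3600 / 10⁶ = 53.44 MJ/m².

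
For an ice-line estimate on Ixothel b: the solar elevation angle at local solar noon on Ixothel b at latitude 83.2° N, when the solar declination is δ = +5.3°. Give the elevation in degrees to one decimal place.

12.1°

At local noon the hour angle is zero, so the zenith angle equals |φ − δ| = |+83.2° − (+5.300°)| = 77.900°.
Elevation = 90° − 77.900° = 12.1°.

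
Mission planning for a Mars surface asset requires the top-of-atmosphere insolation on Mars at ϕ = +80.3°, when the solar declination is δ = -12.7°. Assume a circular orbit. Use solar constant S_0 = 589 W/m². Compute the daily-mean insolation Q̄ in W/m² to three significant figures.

Q̄ ≈ 0.00 W/m²

cos h₀ = −tan(+80.3°) tan(-12.700°) = 1.3184 ≥ 1 ⇒ polar night, h₀ = 0 and Q̄ = 0.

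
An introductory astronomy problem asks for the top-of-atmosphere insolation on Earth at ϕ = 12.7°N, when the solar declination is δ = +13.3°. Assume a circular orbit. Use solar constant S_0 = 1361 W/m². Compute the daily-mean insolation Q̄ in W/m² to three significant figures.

cos h₀ = −tan(+12.7°) tan(+13.300°) = -0.0533, h₀ = 1.6241 rad.
Bracket: h₀ sin ϕ sin δ + cos ϕ cos δ sin h₀ = 1.6241×0.21985×0.23005 + 0.97553×0.97318×0.99858 = 0.082141 + 0.948018 = 1.030159.
Q̄ = (S_0/π) × [bracket] = (1361/π) × 1.030159 = 446.3 W/m².

Q̄ ≈ 446 W/m²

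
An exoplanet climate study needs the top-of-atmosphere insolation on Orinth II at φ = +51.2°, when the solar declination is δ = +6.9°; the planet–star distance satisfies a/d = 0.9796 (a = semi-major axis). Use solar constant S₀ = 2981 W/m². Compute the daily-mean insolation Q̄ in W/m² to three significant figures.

cos H₀ = −tan(+51.2°) tan(+6.900°) = -0.1505, H₀ = 1.7219 rad.
Bracket: H₀ sin φ sin δ + cos φ cos δ sin H₀ = 1.7219×0.77934×0.12014 + 0.62660×0.99276×0.98861 = 0.161221 + 0.614978 = 0.776199.
Inverse-square distance factor (a/d)² = 0.9796² = 0.959616.
Q̄ = (S₀/π) × 0.959616 × [bracket] = (2981/π) × 0.959616 × 0.776199 = 706.8 W/m².

Q̄ ≈ 707 W/m²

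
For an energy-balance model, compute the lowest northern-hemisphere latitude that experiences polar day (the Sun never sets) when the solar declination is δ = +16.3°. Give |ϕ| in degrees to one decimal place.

|ϕ| = 73.7°

Polar day requires cos h₀ = −tan ϕ tan δ ≤ −1, i.e. tan ϕ tan δ ≥ 1.
The boundary is |tan ϕ| · |tan δ| = 1, so |ϕ| = 90° − |δ| = 90° − 16.3° = 73.7° in the northern hemisphere.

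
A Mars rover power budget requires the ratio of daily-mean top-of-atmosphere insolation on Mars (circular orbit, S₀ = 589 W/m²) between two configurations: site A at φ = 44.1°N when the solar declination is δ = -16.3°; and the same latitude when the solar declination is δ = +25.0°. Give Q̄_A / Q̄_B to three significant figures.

Q̄_A / Q̄_B ≈ 0.348

— Configuration A (φ=+44.1°):
cos H₀ = −tan(+44.1°) tan(-16.300°) = 0.2834, H₀ = 1.2835 rad.
Bracket: H₀ sin φ sin δ + cos φ cos δ sin H₀ = 1.2835×0.69591×-0.28067 + 0.71813×0.95981×0.95901 = -0.250695 + 0.661015 = 0.410320.
Q̄ = (S₀/π) × [bracket] = (589/π) × 0.410320 = 76.929 W/m².
— Configuration B (φ=+44.1°):
cos H₀ = −tan(+44.1°) tan(+25.000°) = -0.4519, H₀ = 2.0397 rad.
Bracket: H₀ sin φ sin δ + cos φ cos δ sin H₀ = 2.0397×0.69591×0.42262 + 0.71813×0.90631×0.89208 = 0.599887 + 0.580609 = 1.180496.
Q̄ = (S₀/π) × [bracket] = (589/π) × 1.180496 = 221.32 W/m².
Ratio Q̄_A / Q̄_B = 76.929 / 221.32 = 0.3476.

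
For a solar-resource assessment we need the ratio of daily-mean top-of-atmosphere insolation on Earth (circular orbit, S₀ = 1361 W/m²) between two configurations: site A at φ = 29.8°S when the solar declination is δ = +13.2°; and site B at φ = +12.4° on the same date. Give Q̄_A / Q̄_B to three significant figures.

— Configuration A (φ=-29.8°):
cos H₀ = −tan(-29.8°) tan(+13.200°) = 0.1343, H₀ = 1.4361 rad.
Bracket: H₀ sin φ sin δ + cos φ cos δ sin H₀ = 1.4361×-0.49697×0.22835 + 0.86777×0.97358×0.99094 = -0.162973 + 0.837189 = 0.674216.
Q̄ = (S₀/π) × [bracket] = (1361/π) × 0.674216 = 292.08 W/m².
— Configuration B (φ=+12.4°):
cos H₀ = −tan(+12.4°) tan(+13.200°) = -0.0516, H₀ = 1.6224 rad.
Bracket: H₀ sin φ sin δ + cos φ cos δ sin H₀ = 1.6224×0.21474×0.22835 + 0.97667×0.97358×0.99867 = 0.079556 + 0.949602 = 1.029158.
Q̄ = (S₀/π) × [bracket] = (1361/π) × 1.029158 = 445.85 W/m².
Ratio Q̄_A / Q̄_B = 292.08 / 445.85 = 0.6551.

Q̄_A / Q̄_B ≈ 0.655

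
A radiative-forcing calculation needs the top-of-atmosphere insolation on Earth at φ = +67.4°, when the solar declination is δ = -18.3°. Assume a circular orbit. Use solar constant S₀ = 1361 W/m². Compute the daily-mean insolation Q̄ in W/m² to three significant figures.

cos H₀ = −tan(+67.4°) tan(-18.300°) = 0.7945, H₀ = 0.6526 rad.
Bracket: H₀ sin φ sin δ + cos φ cos δ sin H₀ = 0.6526×0.92321×-0.31399 + 0.38430×0.94943×0.60726 = -0.189175 + 0.221568 = 0.032393.
Q̄ = (S₀/π) × [bracket] = (1361/π) × 0.032393 = 14.03 W/m².

Q̄ ≈ 14.0 W/m²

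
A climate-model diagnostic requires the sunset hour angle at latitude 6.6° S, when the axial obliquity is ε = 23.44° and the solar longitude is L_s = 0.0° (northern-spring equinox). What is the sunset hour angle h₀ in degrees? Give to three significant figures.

Solar declination: sin δ = sin ε · sin L_s = sin 23.44° × sin 0.0° = 0.00000, so δ = +0.000°.
cos h₀ = −tan ϕ · tan δ = −tan(-6.6°) × tan(+0.000°) = 0.0000, so h₀ = 1.5708 rad = 90.00°.

h₀ = 90.0°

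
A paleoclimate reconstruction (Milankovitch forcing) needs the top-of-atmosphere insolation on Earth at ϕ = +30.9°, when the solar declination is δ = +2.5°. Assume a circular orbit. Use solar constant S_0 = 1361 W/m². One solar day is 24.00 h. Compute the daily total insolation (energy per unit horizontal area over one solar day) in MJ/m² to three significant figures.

cos h₀ = −tan(+30.9°) tan(+2.500°) = -0.0261, h₀ = 1.5969 rad.
Bracket: h₀ sin ϕ sin δ + cos ϕ cos δ sin h₀ = 1.5969×0.51354×0.04362 + 0.85806×0.99905×0.99966 = 0.035772 + 0.856953 = 0.892725.
Q̄ = (S_0/π) × [bracket] = (1361/π) × 0.892725 = 386.75 W/m².
Daily total = Q̄ × 24.00 h × 3600 s/h = 386.75 × 24.00 × 3600 / 10⁶ = 33.42 MJ/m².

33.4 MJ/m²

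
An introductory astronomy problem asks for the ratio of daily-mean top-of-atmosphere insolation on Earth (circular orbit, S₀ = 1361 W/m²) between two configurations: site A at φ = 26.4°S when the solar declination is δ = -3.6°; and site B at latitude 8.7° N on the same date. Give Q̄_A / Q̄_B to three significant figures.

— Configuration A (φ=-26.4°):
cos H₀ = −tan(-26.4°) tan(-3.600°) = -0.0312, H₀ = 1.6020 rad.
Bracket: H₀ sin φ sin δ + cos φ cos δ sin H₀ = 1.6020×-0.44464×-0.06279 + 0.89571×0.99803×0.99951 = 0.044726 + 0.893507 = 0.938233.
Q̄ = (S₀/π) × [bracket] = (1361/π) × 0.938233 = 406.46 W/m².
— Configuration B (φ=+8.7°):
cos H₀ = −tan(+8.7°) tan(-3.600°) = 0.0096, H₀ = 1.5612 rad.
Bracket: H₀ sin φ sin δ + cos φ cos δ sin H₀ = 1.5612×0.15126×-0.06279 + 0.98849×0.99803×0.99995 = -0.014828 + 0.986493 = 0.971665.
Q̄ = (S₀/π) × [bracket] = (1361/π) × 0.971665 = 420.94 W/m².
Ratio Q̄_A / Q̄_B = 406.46 / 420.94 = 0.9656.

Q̄_A / Q̄_B ≈ 0.966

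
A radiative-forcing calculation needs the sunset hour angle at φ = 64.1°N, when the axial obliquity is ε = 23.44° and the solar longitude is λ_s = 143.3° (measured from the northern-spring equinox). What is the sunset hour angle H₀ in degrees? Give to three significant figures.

H₀ = 120°

Solar declination: sin δ = sin ε · sin λ_s = sin 23.44° × sin 143.3° = 0.23773, so δ = +13.753°.
cos H₀ = −tan φ · tan δ = −tan(+64.1°) × tan(+13.753°) = -0.5040, so H₀ = 2.0991 rad = 120.27°.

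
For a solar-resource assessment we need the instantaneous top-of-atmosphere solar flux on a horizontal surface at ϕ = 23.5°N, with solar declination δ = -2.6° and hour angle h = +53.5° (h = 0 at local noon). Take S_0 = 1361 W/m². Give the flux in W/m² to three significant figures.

cos θ_z = sin ϕ sin δ + cos ϕ cos δ cos h = -0.018088 + 0.544927 = 0.526839.
Flux = S_0 · cos θ_z = 1361 × 0.526839 = 717.0 W/m².

717 W/m²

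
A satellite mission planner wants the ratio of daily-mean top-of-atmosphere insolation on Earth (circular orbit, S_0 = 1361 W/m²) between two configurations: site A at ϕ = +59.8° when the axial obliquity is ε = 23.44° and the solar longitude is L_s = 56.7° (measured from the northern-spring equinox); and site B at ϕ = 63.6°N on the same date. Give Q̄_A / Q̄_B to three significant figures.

— Configuration A (ϕ=+59.8°):
Solar declination: sin δ = sin ε · sin L_s = sin 23.44° × sin 56.7° = 0.33247, so δ = +19.419°.
cos h₀ = −tan(+59.8°) tan(+19.419°) = -0.6057, h₀ = 2.2214 rad.
Bracket: h₀ sin ϕ sin δ + cos ϕ cos δ sin h₀ = 2.2214×0.86427×0.33247 + 0.50302×0.94311×0.79569 = 0.638306 + 0.377478 = 1.015784.
Q̄ = (S_0/π) × [bracket] = (1361/π) × 1.015784 = 440.06 W/m².
— Configuration B (ϕ=+63.6°):
cos h₀ = −tan(+63.6°) tan(+19.419°) = -0.7102, h₀ = 2.3605 rad.
Bracket: h₀ sin ϕ sin δ + cos ϕ cos δ sin h₀ = 2.3605×0.89571×0.33247 + 0.44464×0.94311×0.70403 = 0.702949 + 0.295231 = 0.998180.
Q̄ = (S_0/π) × [bracket] = (1361/π) × 0.998180 = 432.43 W/m².
Ratio Q̄_A / Q̄_B = 440.06 / 432.43 = 1.018.

Q̄_A / Q̄_B ≈ 1.02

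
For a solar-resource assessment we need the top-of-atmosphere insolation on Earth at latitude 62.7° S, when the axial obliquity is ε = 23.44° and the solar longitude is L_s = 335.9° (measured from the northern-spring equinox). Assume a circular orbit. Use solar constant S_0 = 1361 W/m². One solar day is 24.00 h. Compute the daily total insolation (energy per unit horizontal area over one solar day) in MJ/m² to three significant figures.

26.3 MJ/m²

Solar declination: sin δ = sin ε · sin L_s = sin 23.44° × sin 335.9° = -0.16243, so δ = -9.348°.
cos h₀ = −tan(-62.7°) tan(-9.348°) = -0.3189, h₀ = 1.8954 rad.
Bracket: h₀ sin ϕ sin δ + cos ϕ cos δ sin h₀ = 1.8954×-0.88862×-0.16243 + 0.45865×0.98672×0.94778 = 0.273579 + 0.428926 = 0.702505.
Q̄ = (S_0/π) × [bracket] = (1361/π) × 0.702505 = 304.34 W/m².
Daily total = Q̄ × 24.00 h × 3600 s/h = 304.34 × 24.00 × 3600 / 10⁶ = 26.29 MJ/m².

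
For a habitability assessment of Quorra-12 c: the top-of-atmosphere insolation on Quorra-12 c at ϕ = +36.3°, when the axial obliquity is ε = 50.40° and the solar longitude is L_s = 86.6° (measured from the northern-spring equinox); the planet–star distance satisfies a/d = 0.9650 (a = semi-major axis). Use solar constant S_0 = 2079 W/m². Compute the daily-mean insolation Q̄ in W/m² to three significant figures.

Solar declination: sin δ = sin ε · sin L_s = sin 50.40° × sin 86.6° = 0.76916, so δ = +50.278°.
cos h₀ = −tan(+36.3°) tan(+50.278°) = -0.8841, h₀ = 2.6554 rad.
Bracket: h₀ sin ϕ sin δ + cos ϕ cos δ sin h₀ = 2.6554×0.59201×0.76916 + 0.80593×0.63906×0.46727 = 1.209137 + 0.240662 = 1.449799.
Inverse-square distance factor (a/d)² = 0.9650² = 0.931225.
Q̄ = (S_0/π) × 0.931225 × [bracket] = (2079/π) × 0.931225 × 1.449799 = 893.4 W/m².

Q̄ ≈ 893 W/m²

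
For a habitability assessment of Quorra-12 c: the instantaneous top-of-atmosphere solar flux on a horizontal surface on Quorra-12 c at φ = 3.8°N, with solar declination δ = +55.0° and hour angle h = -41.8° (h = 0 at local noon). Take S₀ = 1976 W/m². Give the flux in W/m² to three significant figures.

cos θ_z = sin φ sin δ + cos φ cos δ cos h = 0.054288 + 0.426647 = 0.480935.
Flux = S₀ · cos θ_z = 1976 × 0.480935 = 950.3 W/m².

950 W/m²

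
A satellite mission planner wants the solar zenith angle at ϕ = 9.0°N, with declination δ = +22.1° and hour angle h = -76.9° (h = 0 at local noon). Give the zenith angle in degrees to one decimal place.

θ_z = 74.6°

cos θ_z = sin ϕ sin δ + cos ϕ cos δ cos h = 0.058854 + 0.207413 = 0.266267.
θ_z = arccos(0.266267) = 74.6°.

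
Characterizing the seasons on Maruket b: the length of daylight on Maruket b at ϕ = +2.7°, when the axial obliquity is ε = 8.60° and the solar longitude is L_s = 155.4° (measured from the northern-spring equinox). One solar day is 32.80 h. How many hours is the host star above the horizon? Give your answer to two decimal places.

Solar declination: sin δ = sin ε · sin L_s = sin 8.60° × sin 155.4° = 0.06225, so δ = +3.569°.
cos h₀ = −tan ϕ · tan δ = −tan(+2.7°) × tan(+3.569°) = -0.0029, so h₀ = 1.5737 rad = 90.17°.
Daylight = 2h₀/(2π) × 32.80 h = (1.5737/π) × 32.80 = 16.43 h.

16.43 h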